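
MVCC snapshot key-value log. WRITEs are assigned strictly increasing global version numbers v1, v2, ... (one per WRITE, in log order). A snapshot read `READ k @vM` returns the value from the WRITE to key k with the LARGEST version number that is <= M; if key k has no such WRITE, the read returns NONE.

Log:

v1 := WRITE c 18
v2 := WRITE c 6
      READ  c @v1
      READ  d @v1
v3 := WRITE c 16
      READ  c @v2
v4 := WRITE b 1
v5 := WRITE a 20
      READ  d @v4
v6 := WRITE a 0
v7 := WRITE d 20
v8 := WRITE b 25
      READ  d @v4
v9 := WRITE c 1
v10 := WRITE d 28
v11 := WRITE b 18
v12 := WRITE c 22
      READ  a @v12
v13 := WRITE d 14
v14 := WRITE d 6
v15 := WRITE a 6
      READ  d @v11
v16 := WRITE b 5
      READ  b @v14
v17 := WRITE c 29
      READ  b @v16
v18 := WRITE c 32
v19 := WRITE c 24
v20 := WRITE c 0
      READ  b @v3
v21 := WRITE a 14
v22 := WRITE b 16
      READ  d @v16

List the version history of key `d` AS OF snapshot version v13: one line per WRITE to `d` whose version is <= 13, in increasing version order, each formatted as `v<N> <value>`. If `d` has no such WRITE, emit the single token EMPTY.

Scan writes for key=d with version <= 13:
  v1 WRITE c 18 -> skip
  v2 WRITE c 6 -> skip
  v3 WRITE c 16 -> skip
  v4 WRITE b 1 -> skip
  v5 WRITE a 20 -> skip
  v6 WRITE a 0 -> skip
  v7 WRITE d 20 -> keep
  v8 WRITE b 25 -> skip
  v9 WRITE c 1 -> skip
  v10 WRITE d 28 -> keep
  v11 WRITE b 18 -> skip
  v12 WRITE c 22 -> skip
  v13 WRITE d 14 -> keep
  v14 WRITE d 6 -> drop (> snap)
  v15 WRITE a 6 -> skip
  v16 WRITE b 5 -> skip
  v17 WRITE c 29 -> skip
  v18 WRITE c 32 -> skip
  v19 WRITE c 24 -> skip
  v20 WRITE c 0 -> skip
  v21 WRITE a 14 -> skip
  v22 WRITE b 16 -> skip
Collected: [(7, 20), (10, 28), (13, 14)]

Answer: v7 20
v10 28
v13 14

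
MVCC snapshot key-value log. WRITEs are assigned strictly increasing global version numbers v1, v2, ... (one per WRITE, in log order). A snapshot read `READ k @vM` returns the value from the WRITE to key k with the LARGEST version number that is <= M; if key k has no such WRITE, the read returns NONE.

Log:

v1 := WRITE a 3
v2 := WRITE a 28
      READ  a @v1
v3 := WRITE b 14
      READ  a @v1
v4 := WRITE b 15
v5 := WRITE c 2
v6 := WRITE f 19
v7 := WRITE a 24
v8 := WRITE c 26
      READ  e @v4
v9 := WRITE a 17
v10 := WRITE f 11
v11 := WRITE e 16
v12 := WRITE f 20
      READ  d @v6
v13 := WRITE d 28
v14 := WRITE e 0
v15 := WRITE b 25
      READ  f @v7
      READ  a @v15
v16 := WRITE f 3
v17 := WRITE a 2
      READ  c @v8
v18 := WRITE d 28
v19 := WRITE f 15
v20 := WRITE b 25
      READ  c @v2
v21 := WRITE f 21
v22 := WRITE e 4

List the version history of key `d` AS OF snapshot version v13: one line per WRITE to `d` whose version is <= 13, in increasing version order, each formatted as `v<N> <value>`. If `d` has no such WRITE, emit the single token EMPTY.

Answer: v13 28

Derivation:
Scan writes for key=d with version <= 13:
  v1 WRITE a 3 -> skip
  v2 WRITE a 28 -> skip
  v3 WRITE b 14 -> skip
  v4 WRITE b 15 -> skip
  v5 WRITE c 2 -> skip
  v6 WRITE f 19 -> skip
  v7 WRITE a 24 -> skip
  v8 WRITE c 26 -> skip
  v9 WRITE a 17 -> skip
  v10 WRITE f 11 -> skip
  v11 WRITE e 16 -> skip
  v12 WRITE f 20 -> skip
  v13 WRITE d 28 -> keep
  v14 WRITE e 0 -> skip
  v15 WRITE b 25 -> skip
  v16 WRITE f 3 -> skip
  v17 WRITE a 2 -> skip
  v18 WRITE d 28 -> drop (> snap)
  v19 WRITE f 15 -> skip
  v20 WRITE b 25 -> skip
  v21 WRITE f 21 -> skip
  v22 WRITE e 4 -> skip
Collected: [(13, 28)]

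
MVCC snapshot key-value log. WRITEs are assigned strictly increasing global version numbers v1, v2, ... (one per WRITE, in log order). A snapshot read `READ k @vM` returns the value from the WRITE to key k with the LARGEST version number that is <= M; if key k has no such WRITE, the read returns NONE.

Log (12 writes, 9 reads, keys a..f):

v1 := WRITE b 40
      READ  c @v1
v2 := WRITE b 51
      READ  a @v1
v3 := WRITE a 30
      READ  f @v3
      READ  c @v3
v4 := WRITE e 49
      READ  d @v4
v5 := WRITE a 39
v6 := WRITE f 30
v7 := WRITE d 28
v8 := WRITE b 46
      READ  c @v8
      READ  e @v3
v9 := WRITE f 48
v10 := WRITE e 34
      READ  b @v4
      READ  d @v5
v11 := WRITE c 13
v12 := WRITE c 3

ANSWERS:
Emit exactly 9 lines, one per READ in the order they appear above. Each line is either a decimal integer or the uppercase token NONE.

Answer: NONE
NONE
NONE
NONE
NONE
NONE
NONE
51
NONE

Derivation:
v1: WRITE b=40  (b history now [(1, 40)])
READ c @v1: history=[] -> no version <= 1 -> NONE
v2: WRITE b=51  (b history now [(1, 40), (2, 51)])
READ a @v1: history=[] -> no version <= 1 -> NONE
v3: WRITE a=30  (a history now [(3, 30)])
READ f @v3: history=[] -> no version <= 3 -> NONE
READ c @v3: history=[] -> no version <= 3 -> NONE
v4: WRITE e=49  (e history now [(4, 49)])
READ d @v4: history=[] -> no version <= 4 -> NONE
v5: WRITE a=39  (a history now [(3, 30), (5, 39)])
v6: WRITE f=30  (f history now [(6, 30)])
v7: WRITE d=28  (d history now [(7, 28)])
v8: WRITE b=46  (b history now [(1, 40), (2, 51), (8, 46)])
READ c @v8: history=[] -> no version <= 8 -> NONE
READ e @v3: history=[(4, 49)] -> no version <= 3 -> NONE
v9: WRITE f=48  (f history now [(6, 30), (9, 48)])
v10: WRITE e=34  (e history now [(4, 49), (10, 34)])
READ b @v4: history=[(1, 40), (2, 51), (8, 46)] -> pick v2 -> 51
READ d @v5: history=[(7, 28)] -> no version <= 5 -> NONE
v11: WRITE c=13  (c history now [(11, 13)])
v12: WRITE c=3  (c history now [(11, 13), (12, 3)])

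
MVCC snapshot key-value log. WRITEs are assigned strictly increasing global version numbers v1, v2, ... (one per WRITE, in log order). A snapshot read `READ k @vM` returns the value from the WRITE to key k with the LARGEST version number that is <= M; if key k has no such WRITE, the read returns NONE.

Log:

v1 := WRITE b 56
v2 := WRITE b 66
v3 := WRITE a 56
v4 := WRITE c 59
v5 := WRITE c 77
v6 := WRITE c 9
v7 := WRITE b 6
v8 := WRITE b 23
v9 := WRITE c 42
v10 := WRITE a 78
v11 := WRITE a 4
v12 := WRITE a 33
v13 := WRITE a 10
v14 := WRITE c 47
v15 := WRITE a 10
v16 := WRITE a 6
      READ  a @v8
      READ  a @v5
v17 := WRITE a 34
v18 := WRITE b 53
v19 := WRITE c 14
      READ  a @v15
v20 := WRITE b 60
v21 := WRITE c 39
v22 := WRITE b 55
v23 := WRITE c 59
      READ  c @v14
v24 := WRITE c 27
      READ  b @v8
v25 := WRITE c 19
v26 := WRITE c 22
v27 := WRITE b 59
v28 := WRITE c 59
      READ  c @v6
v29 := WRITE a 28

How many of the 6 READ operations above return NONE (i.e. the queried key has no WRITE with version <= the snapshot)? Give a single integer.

v1: WRITE b=56  (b history now [(1, 56)])
v2: WRITE b=66  (b history now [(1, 56), (2, 66)])
v3: WRITE a=56  (a history now [(3, 56)])
v4: WRITE c=59  (c history now [(4, 59)])
v5: WRITE c=77  (c history now [(4, 59), (5, 77)])
v6: WRITE c=9  (c history now [(4, 59), (5, 77), (6, 9)])
v7: WRITE b=6  (b history now [(1, 56), (2, 66), (7, 6)])
v8: WRITE b=23  (b history now [(1, 56), (2, 66), (7, 6), (8, 23)])
v9: WRITE c=42  (c history now [(4, 59), (5, 77), (6, 9), (9, 42)])
v10: WRITE a=78  (a history now [(3, 56), (10, 78)])
v11: WRITE a=4  (a history now [(3, 56), (10, 78), (11, 4)])
v12: WRITE a=33  (a history now [(3, 56), (10, 78), (11, 4), (12, 33)])
v13: WRITE a=10  (a history now [(3, 56), (10, 78), (11, 4), (12, 33), (13, 10)])
v14: WRITE c=47  (c history now [(4, 59), (5, 77), (6, 9), (9, 42), (14, 47)])
v15: WRITE a=10  (a history now [(3, 56), (10, 78), (11, 4), (12, 33), (13, 10), (15, 10)])
v16: WRITE a=6  (a history now [(3, 56), (10, 78), (11, 4), (12, 33), (13, 10), (15, 10), (16, 6)])
READ a @v8: history=[(3, 56), (10, 78), (11, 4), (12, 33), (13, 10), (15, 10), (16, 6)] -> pick v3 -> 56
READ a @v5: history=[(3, 56), (10, 78), (11, 4), (12, 33), (13, 10), (15, 10), (16, 6)] -> pick v3 -> 56
v17: WRITE a=34  (a history now [(3, 56), (10, 78), (11, 4), (12, 33), (13, 10), (15, 10), (16, 6), (17, 34)])
v18: WRITE b=53  (b history now [(1, 56), (2, 66), (7, 6), (8, 23), (18, 53)])
v19: WRITE c=14  (c history now [(4, 59), (5, 77), (6, 9), (9, 42), (14, 47), (19, 14)])
READ a @v15: history=[(3, 56), (10, 78), (11, 4), (12, 33), (13, 10), (15, 10), (16, 6), (17, 34)] -> pick v15 -> 10
v20: WRITE b=60  (b history now [(1, 56), (2, 66), (7, 6), (8, 23), (18, 53), (20, 60)])
v21: WRITE c=39  (c history now [(4, 59), (5, 77), (6, 9), (9, 42), (14, 47), (19, 14), (21, 39)])
v22: WRITE b=55  (b history now [(1, 56), (2, 66), (7, 6), (8, 23), (18, 53), (20, 60), (22, 55)])
v23: WRITE c=59  (c history now [(4, 59), (5, 77), (6, 9), (9, 42), (14, 47), (19, 14), (21, 39), (23, 59)])
READ c @v14: history=[(4, 59), (5, 77), (6, 9), (9, 42), (14, 47), (19, 14), (21, 39), (23, 59)] -> pick v14 -> 47
v24: WRITE c=27  (c history now [(4, 59), (5, 77), (6, 9), (9, 42), (14, 47), (19, 14), (21, 39), (23, 59), (24, 27)])
READ b @v8: history=[(1, 56), (2, 66), (7, 6), (8, 23), (18, 53), (20, 60), (22, 55)] -> pick v8 -> 23
v25: WRITE c=19  (c history now [(4, 59), (5, 77), (6, 9), (9, 42), (14, 47), (19, 14), (21, 39), (23, 59), (24, 27), (25, 19)])
v26: WRITE c=22  (c history now [(4, 59), (5, 77), (6, 9), (9, 42), (14, 47), (19, 14), (21, 39), (23, 59), (24, 27), (25, 19), (26, 22)])
v27: WRITE b=59  (b history now [(1, 56), (2, 66), (7, 6), (8, 23), (18, 53), (20, 60), (22, 55), (27, 59)])
v28: WRITE c=59  (c history now [(4, 59), (5, 77), (6, 9), (9, 42), (14, 47), (19, 14), (21, 39), (23, 59), (24, 27), (25, 19), (26, 22), (28, 59)])
READ c @v6: history=[(4, 59), (5, 77), (6, 9), (9, 42), (14, 47), (19, 14), (21, 39), (23, 59), (24, 27), (25, 19), (26, 22), (28, 59)] -> pick v6 -> 9
v29: WRITE a=28  (a history now [(3, 56), (10, 78), (11, 4), (12, 33), (13, 10), (15, 10), (16, 6), (17, 34), (29, 28)])
Read results in order: ['56', '56', '10', '47', '23', '9']
NONE count = 0

Answer: 0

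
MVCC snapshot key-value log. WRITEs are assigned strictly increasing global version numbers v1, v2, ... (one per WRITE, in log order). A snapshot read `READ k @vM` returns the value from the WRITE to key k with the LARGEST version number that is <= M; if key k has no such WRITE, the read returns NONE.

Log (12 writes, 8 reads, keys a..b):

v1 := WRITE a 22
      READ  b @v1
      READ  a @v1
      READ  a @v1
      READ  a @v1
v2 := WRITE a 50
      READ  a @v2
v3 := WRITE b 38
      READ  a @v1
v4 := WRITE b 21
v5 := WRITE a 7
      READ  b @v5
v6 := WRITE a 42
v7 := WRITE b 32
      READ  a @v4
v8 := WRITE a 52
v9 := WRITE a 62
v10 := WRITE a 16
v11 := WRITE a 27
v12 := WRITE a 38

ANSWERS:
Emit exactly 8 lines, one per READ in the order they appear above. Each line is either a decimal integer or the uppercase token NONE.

v1: WRITE a=22  (a history now [(1, 22)])
READ b @v1: history=[] -> no version <= 1 -> NONE
READ a @v1: history=[(1, 22)] -> pick v1 -> 22
READ a @v1: history=[(1, 22)] -> pick v1 -> 22
READ a @v1: history=[(1, 22)] -> pick v1 -> 22
v2: WRITE a=50  (a history now [(1, 22), (2, 50)])
READ a @v2: history=[(1, 22), (2, 50)] -> pick v2 -> 50
v3: WRITE b=38  (b history now [(3, 38)])
READ a @v1: history=[(1, 22), (2, 50)] -> pick v1 -> 22
v4: WRITE b=21  (b history now [(3, 38), (4, 21)])
v5: WRITE a=7  (a history now [(1, 22), (2, 50), (5, 7)])
READ b @v5: history=[(3, 38), (4, 21)] -> pick v4 -> 21
v6: WRITE a=42  (a history now [(1, 22), (2, 50), (5, 7), (6, 42)])
v7: WRITE b=32  (b history now [(3, 38), (4, 21), (7, 32)])
READ a @v4: history=[(1, 22), (2, 50), (5, 7), (6, 42)] -> pick v2 -> 50
v8: WRITE a=52  (a history now [(1, 22), (2, 50), (5, 7), (6, 42), (8, 52)])
v9: WRITE a=62  (a history now [(1, 22), (2, 50), (5, 7), (6, 42), (8, 52), (9, 62)])
v10: WRITE a=16  (a history now [(1, 22), (2, 50), (5, 7), (6, 42), (8, 52), (9, 62), (10, 16)])
v11: WRITE a=27  (a history now [(1, 22), (2, 50), (5, 7), (6, 42), (8, 52), (9, 62), (10, 16), (11, 27)])
v12: WRITE a=38  (a history now [(1, 22), (2, 50), (5, 7), (6, 42), (8, 52), (9, 62), (10, 16), (11, 27), (12, 38)])

Answer: NONE
22
22
22
50
22
21
50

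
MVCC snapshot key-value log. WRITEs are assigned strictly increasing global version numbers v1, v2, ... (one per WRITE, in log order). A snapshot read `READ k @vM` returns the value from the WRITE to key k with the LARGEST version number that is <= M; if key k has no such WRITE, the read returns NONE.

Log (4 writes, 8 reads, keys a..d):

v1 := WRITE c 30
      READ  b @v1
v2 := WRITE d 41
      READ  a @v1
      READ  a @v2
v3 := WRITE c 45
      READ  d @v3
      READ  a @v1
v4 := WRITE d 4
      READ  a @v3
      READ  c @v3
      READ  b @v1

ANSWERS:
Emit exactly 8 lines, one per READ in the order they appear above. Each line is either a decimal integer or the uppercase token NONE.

Answer: NONE
NONE
NONE
41
NONE
NONE
45
NONE

Derivation:
v1: WRITE c=30  (c history now [(1, 30)])
READ b @v1: history=[] -> no version <= 1 -> NONE
v2: WRITE d=41  (d history now [(2, 41)])
READ a @v1: history=[] -> no version <= 1 -> NONE
READ a @v2: history=[] -> no version <= 2 -> NONE
v3: WRITE c=45  (c history now [(1, 30), (3, 45)])
READ d @v3: history=[(2, 41)] -> pick v2 -> 41
READ a @v1: history=[] -> no version <= 1 -> NONE
v4: WRITE d=4  (d history now [(2, 41), (4, 4)])
READ a @v3: history=[] -> no version <= 3 -> NONE
READ c @v3: history=[(1, 30), (3, 45)] -> pick v3 -> 45
READ b @v1: history=[] -> no version <= 1 -> NONE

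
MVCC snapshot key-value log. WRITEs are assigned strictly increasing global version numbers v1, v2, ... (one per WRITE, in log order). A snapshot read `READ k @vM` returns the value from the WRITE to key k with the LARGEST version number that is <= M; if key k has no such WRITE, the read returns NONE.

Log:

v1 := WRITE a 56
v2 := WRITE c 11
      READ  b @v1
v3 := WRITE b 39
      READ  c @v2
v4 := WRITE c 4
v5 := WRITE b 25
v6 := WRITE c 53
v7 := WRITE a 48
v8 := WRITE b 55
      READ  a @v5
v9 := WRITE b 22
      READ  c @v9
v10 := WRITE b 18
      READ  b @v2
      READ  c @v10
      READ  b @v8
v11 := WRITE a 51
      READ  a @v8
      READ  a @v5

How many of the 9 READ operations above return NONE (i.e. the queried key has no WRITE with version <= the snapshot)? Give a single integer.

Answer: 2

Derivation:
v1: WRITE a=56  (a history now [(1, 56)])
v2: WRITE c=11  (c history now [(2, 11)])
READ b @v1: history=[] -> no version <= 1 -> NONE
v3: WRITE b=39  (b history now [(3, 39)])
READ c @v2: history=[(2, 11)] -> pick v2 -> 11
v4: WRITE c=4  (c history now [(2, 11), (4, 4)])
v5: WRITE b=25  (b history now [(3, 39), (5, 25)])
v6: WRITE c=53  (c history now [(2, 11), (4, 4), (6, 53)])
v7: WRITE a=48  (a history now [(1, 56), (7, 48)])
v8: WRITE b=55  (b history now [(3, 39), (5, 25), (8, 55)])
READ a @v5: history=[(1, 56), (7, 48)] -> pick v1 -> 56
v9: WRITE b=22  (b history now [(3, 39), (5, 25), (8, 55), (9, 22)])
READ c @v9: history=[(2, 11), (4, 4), (6, 53)] -> pick v6 -> 53
v10: WRITE b=18  (b history now [(3, 39), (5, 25), (8, 55), (9, 22), (10, 18)])
READ b @v2: history=[(3, 39), (5, 25), (8, 55), (9, 22), (10, 18)] -> no version <= 2 -> NONE
READ c @v10: history=[(2, 11), (4, 4), (6, 53)] -> pick v6 -> 53
READ b @v8: history=[(3, 39), (5, 25), (8, 55), (9, 22), (10, 18)] -> pick v8 -> 55
v11: WRITE a=51  (a history now [(1, 56), (7, 48), (11, 51)])
READ a @v8: history=[(1, 56), (7, 48), (11, 51)] -> pick v7 -> 48
READ a @v5: history=[(1, 56), (7, 48), (11, 51)] -> pick v1 -> 56
Read results in order: ['NONE', '11', '56', '53', 'NONE', '53', '55', '48', '56']
NONE count = 2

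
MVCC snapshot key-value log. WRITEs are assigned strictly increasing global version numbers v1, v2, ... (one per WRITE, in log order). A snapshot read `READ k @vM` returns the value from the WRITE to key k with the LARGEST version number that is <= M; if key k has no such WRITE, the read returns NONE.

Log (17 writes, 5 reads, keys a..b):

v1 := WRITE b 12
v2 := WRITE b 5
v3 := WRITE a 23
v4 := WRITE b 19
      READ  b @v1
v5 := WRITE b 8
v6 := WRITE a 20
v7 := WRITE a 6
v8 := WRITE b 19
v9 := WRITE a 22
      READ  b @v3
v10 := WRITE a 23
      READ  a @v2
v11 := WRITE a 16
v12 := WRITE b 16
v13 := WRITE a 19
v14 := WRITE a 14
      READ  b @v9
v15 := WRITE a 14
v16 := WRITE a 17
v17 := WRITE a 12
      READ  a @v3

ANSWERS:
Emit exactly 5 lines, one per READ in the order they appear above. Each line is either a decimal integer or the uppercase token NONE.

v1: WRITE b=12  (b history now [(1, 12)])
v2: WRITE b=5  (b history now [(1, 12), (2, 5)])
v3: WRITE a=23  (a history now [(3, 23)])
v4: WRITE b=19  (b history now [(1, 12), (2, 5), (4, 19)])
READ b @v1: history=[(1, 12), (2, 5), (4, 19)] -> pick v1 -> 12
v5: WRITE b=8  (b history now [(1, 12), (2, 5), (4, 19), (5, 8)])
v6: WRITE a=20  (a history now [(3, 23), (6, 20)])
v7: WRITE a=6  (a history now [(3, 23), (6, 20), (7, 6)])
v8: WRITE b=19  (b history now [(1, 12), (2, 5), (4, 19), (5, 8), (8, 19)])
v9: WRITE a=22  (a history now [(3, 23), (6, 20), (7, 6), (9, 22)])
READ b @v3: history=[(1, 12), (2, 5), (4, 19), (5, 8), (8, 19)] -> pick v2 -> 5
v10: WRITE a=23  (a history now [(3, 23), (6, 20), (7, 6), (9, 22), (10, 23)])
READ a @v2: history=[(3, 23), (6, 20), (7, 6), (9, 22), (10, 23)] -> no version <= 2 -> NONE
v11: WRITE a=16  (a history now [(3, 23), (6, 20), (7, 6), (9, 22), (10, 23), (11, 16)])
v12: WRITE b=16  (b history now [(1, 12), (2, 5), (4, 19), (5, 8), (8, 19), (12, 16)])
v13: WRITE a=19  (a history now [(3, 23), (6, 20), (7, 6), (9, 22), (10, 23), (11, 16), (13, 19)])
v14: WRITE a=14  (a history now [(3, 23), (6, 20), (7, 6), (9, 22), (10, 23), (11, 16), (13, 19), (14, 14)])
READ b @v9: history=[(1, 12), (2, 5), (4, 19), (5, 8), (8, 19), (12, 16)] -> pick v8 -> 19
v15: WRITE a=14  (a history now [(3, 23), (6, 20), (7, 6), (9, 22), (10, 23), (11, 16), (13, 19), (14, 14), (15, 14)])
v16: WRITE a=17  (a history now [(3, 23), (6, 20), (7, 6), (9, 22), (10, 23), (11, 16), (13, 19), (14, 14), (15, 14), (16, 17)])
v17: WRITE a=12  (a history now [(3, 23), (6, 20), (7, 6), (9, 22), (10, 23), (11, 16), (13, 19), (14, 14), (15, 14), (16, 17), (17, 12)])
READ a @v3: history=[(3, 23), (6, 20), (7, 6), (9, 22), (10, 23), (11, 16), (13, 19), (14, 14), (15, 14), (16, 17), (17, 12)] -> pick v3 -> 23

Answer: 12
5
NONE
19
23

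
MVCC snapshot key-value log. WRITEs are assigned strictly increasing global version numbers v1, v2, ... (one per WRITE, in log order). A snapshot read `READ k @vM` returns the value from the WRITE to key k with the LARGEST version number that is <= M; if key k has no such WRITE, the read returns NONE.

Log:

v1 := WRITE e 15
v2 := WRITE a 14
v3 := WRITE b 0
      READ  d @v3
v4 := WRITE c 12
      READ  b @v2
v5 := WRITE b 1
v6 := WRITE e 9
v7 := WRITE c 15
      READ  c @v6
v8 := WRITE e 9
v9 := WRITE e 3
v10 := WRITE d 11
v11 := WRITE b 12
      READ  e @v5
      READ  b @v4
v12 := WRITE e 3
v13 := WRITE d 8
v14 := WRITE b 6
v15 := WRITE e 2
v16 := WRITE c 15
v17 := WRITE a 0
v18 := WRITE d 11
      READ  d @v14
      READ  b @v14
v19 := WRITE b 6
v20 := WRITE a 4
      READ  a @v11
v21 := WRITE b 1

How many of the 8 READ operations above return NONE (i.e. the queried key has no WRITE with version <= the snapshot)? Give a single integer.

v1: WRITE e=15  (e history now [(1, 15)])
v2: WRITE a=14  (a history now [(2, 14)])
v3: WRITE b=0  (b history now [(3, 0)])
READ d @v3: history=[] -> no version <= 3 -> NONE
v4: WRITE c=12  (c history now [(4, 12)])
READ b @v2: history=[(3, 0)] -> no version <= 2 -> NONE
v5: WRITE b=1  (b history now [(3, 0), (5, 1)])
v6: WRITE e=9  (e history now [(1, 15), (6, 9)])
v7: WRITE c=15  (c history now [(4, 12), (7, 15)])
READ c @v6: history=[(4, 12), (7, 15)] -> pick v4 -> 12
v8: WRITE e=9  (e history now [(1, 15), (6, 9), (8, 9)])
v9: WRITE e=3  (e history now [(1, 15), (6, 9), (8, 9), (9, 3)])
v10: WRITE d=11  (d history now [(10, 11)])
v11: WRITE b=12  (b history now [(3, 0), (5, 1), (11, 12)])
READ e @v5: history=[(1, 15), (6, 9), (8, 9), (9, 3)] -> pick v1 -> 15
READ b @v4: history=[(3, 0), (5, 1), (11, 12)] -> pick v3 -> 0
v12: WRITE e=3  (e history now [(1, 15), (6, 9), (8, 9), (9, 3), (12, 3)])
v13: WRITE d=8  (d history now [(10, 11), (13, 8)])
v14: WRITE b=6  (b history now [(3, 0), (5, 1), (11, 12), (14, 6)])
v15: WRITE e=2  (e history now [(1, 15), (6, 9), (8, 9), (9, 3), (12, 3), (15, 2)])
v16: WRITE c=15  (c history now [(4, 12), (7, 15), (16, 15)])
v17: WRITE a=0  (a history now [(2, 14), (17, 0)])
v18: WRITE d=11  (d history now [(10, 11), (13, 8), (18, 11)])
READ d @v14: history=[(10, 11), (13, 8), (18, 11)] -> pick v13 -> 8
READ b @v14: history=[(3, 0), (5, 1), (11, 12), (14, 6)] -> pick v14 -> 6
v19: WRITE b=6  (b history now [(3, 0), (5, 1), (11, 12), (14, 6), (19, 6)])
v20: WRITE a=4  (a history now [(2, 14), (17, 0), (20, 4)])
READ a @v11: history=[(2, 14), (17, 0), (20, 4)] -> pick v2 -> 14
v21: WRITE b=1  (b history now [(3, 0), (5, 1), (11, 12), (14, 6), (19, 6), (21, 1)])
Read results in order: ['NONE', 'NONE', '12', '15', '0', '8', '6', '14']
NONE count = 2

Answer: 2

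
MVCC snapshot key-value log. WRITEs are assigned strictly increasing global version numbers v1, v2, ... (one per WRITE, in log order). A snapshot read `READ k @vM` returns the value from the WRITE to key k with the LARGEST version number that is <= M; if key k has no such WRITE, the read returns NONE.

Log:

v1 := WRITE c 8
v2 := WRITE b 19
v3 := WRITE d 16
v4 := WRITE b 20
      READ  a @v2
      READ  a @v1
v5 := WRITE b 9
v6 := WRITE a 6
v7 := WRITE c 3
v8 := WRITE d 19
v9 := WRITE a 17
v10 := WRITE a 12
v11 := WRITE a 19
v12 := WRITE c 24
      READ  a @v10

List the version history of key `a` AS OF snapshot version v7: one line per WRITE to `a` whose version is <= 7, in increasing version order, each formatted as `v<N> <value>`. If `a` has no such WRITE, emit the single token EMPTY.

Scan writes for key=a with version <= 7:
  v1 WRITE c 8 -> skip
  v2 WRITE b 19 -> skip
  v3 WRITE d 16 -> skip
  v4 WRITE b 20 -> skip
  v5 WRITE b 9 -> skip
  v6 WRITE a 6 -> keep
  v7 WRITE c 3 -> skip
  v8 WRITE d 19 -> skip
  v9 WRITE a 17 -> drop (> snap)
  v10 WRITE a 12 -> drop (> snap)
  v11 WRITE a 19 -> drop (> snap)
  v12 WRITE c 24 -> skip
Collected: [(6, 6)]

Answer: v6 6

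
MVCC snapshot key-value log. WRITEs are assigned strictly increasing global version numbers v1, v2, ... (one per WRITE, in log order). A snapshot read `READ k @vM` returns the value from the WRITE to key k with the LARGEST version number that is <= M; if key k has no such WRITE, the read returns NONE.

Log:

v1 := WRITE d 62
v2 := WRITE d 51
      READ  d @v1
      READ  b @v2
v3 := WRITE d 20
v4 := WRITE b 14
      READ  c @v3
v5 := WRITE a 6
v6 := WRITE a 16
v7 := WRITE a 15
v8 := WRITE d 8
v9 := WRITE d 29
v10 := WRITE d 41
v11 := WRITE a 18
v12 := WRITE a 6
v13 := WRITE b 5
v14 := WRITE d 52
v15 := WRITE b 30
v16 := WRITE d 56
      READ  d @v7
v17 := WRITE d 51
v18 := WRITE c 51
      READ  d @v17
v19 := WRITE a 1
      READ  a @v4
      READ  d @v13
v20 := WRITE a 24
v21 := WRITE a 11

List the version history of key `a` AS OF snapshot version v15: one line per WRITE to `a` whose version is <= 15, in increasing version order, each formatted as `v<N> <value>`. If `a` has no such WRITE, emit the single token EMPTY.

Answer: v5 6
v6 16
v7 15
v11 18
v12 6

Derivation:
Scan writes for key=a with version <= 15:
  v1 WRITE d 62 -> skip
  v2 WRITE d 51 -> skip
  v3 WRITE d 20 -> skip
  v4 WRITE b 14 -> skip
  v5 WRITE a 6 -> keep
  v6 WRITE a 16 -> keep
  v7 WRITE a 15 -> keep
  v8 WRITE d 8 -> skip
  v9 WRITE d 29 -> skip
  v10 WRITE d 41 -> skip
  v11 WRITE a 18 -> keep
  v12 WRITE a 6 -> keep
  v13 WRITE b 5 -> skip
  v14 WRITE d 52 -> skip
  v15 WRITE b 30 -> skip
  v16 WRITE d 56 -> skip
  v17 WRITE d 51 -> skip
  v18 WRITE c 51 -> skip
  v19 WRITE a 1 -> drop (> snap)
  v20 WRITE a 24 -> drop (> snap)
  v21 WRITE a 11 -> drop (> snap)
Collected: [(5, 6), (6, 16), (7, 15), (11, 18), (12, 6)]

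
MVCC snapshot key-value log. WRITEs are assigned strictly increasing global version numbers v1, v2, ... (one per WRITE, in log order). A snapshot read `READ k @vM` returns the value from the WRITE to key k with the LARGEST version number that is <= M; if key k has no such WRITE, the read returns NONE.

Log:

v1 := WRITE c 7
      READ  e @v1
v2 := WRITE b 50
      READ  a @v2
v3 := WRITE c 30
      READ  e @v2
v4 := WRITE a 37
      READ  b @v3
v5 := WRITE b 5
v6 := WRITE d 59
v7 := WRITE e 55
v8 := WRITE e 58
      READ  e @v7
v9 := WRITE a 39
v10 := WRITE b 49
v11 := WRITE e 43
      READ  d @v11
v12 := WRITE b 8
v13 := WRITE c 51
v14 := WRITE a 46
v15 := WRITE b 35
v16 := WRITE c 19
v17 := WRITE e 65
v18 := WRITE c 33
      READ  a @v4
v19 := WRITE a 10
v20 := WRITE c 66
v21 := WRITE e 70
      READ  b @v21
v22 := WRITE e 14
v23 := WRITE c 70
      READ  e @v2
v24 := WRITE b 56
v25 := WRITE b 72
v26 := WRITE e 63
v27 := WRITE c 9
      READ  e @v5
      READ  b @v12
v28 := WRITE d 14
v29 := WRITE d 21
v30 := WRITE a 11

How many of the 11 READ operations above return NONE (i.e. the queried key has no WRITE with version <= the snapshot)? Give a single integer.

v1: WRITE c=7  (c history now [(1, 7)])
READ e @v1: history=[] -> no version <= 1 -> NONE
v2: WRITE b=50  (b history now [(2, 50)])
READ a @v2: history=[] -> no version <= 2 -> NONE
v3: WRITE c=30  (c history now [(1, 7), (3, 30)])
READ e @v2: history=[] -> no version <= 2 -> NONE
v4: WRITE a=37  (a history now [(4, 37)])
READ b @v3: history=[(2, 50)] -> pick v2 -> 50
v5: WRITE b=5  (b history now [(2, 50), (5, 5)])
v6: WRITE d=59  (d history now [(6, 59)])
v7: WRITE e=55  (e history now [(7, 55)])
v8: WRITE e=58  (e history now [(7, 55), (8, 58)])
READ e @v7: history=[(7, 55), (8, 58)] -> pick v7 -> 55
v9: WRITE a=39  (a history now [(4, 37), (9, 39)])
v10: WRITE b=49  (b history now [(2, 50), (5, 5), (10, 49)])
v11: WRITE e=43  (e history now [(7, 55), (8, 58), (11, 43)])
READ d @v11: history=[(6, 59)] -> pick v6 -> 59
v12: WRITE b=8  (b history now [(2, 50), (5, 5), (10, 49), (12, 8)])
v13: WRITE c=51  (c history now [(1, 7), (3, 30), (13, 51)])
v14: WRITE a=46  (a history now [(4, 37), (9, 39), (14, 46)])
v15: WRITE b=35  (b history now [(2, 50), (5, 5), (10, 49), (12, 8), (15, 35)])
v16: WRITE c=19  (c history now [(1, 7), (3, 30), (13, 51), (16, 19)])
v17: WRITE e=65  (e history now [(7, 55), (8, 58), (11, 43), (17, 65)])
v18: WRITE c=33  (c history now [(1, 7), (3, 30), (13, 51), (16, 19), (18, 33)])
READ a @v4: history=[(4, 37), (9, 39), (14, 46)] -> pick v4 -> 37
v19: WRITE a=10  (a history now [(4, 37), (9, 39), (14, 46), (19, 10)])
v20: WRITE c=66  (c history now [(1, 7), (3, 30), (13, 51), (16, 19), (18, 33), (20, 66)])
v21: WRITE e=70  (e history now [(7, 55), (8, 58), (11, 43), (17, 65), (21, 70)])
READ b @v21: history=[(2, 50), (5, 5), (10, 49), (12, 8), (15, 35)] -> pick v15 -> 35
v22: WRITE e=14  (e history now [(7, 55), (8, 58), (11, 43), (17, 65), (21, 70), (22, 14)])
v23: WRITE c=70  (c history now [(1, 7), (3, 30), (13, 51), (16, 19), (18, 33), (20, 66), (23, 70)])
READ e @v2: history=[(7, 55), (8, 58), (11, 43), (17, 65), (21, 70), (22, 14)] -> no version <= 2 -> NONE
v24: WRITE b=56  (b history now [(2, 50), (5, 5), (10, 49), (12, 8), (15, 35), (24, 56)])
v25: WRITE b=72  (b history now [(2, 50), (5, 5), (10, 49), (12, 8), (15, 35), (24, 56), (25, 72)])
v26: WRITE e=63  (e history now [(7, 55), (8, 58), (11, 43), (17, 65), (21, 70), (22, 14), (26, 63)])
v27: WRITE c=9  (c history now [(1, 7), (3, 30), (13, 51), (16, 19), (18, 33), (20, 66), (23, 70), (27, 9)])
READ e @v5: history=[(7, 55), (8, 58), (11, 43), (17, 65), (21, 70), (22, 14), (26, 63)] -> no version <= 5 -> NONE
READ b @v12: history=[(2, 50), (5, 5), (10, 49), (12, 8), (15, 35), (24, 56), (25, 72)] -> pick v12 -> 8
v28: WRITE d=14  (d history now [(6, 59), (28, 14)])
v29: WRITE d=21  (d history now [(6, 59), (28, 14), (29, 21)])
v30: WRITE a=11  (a history now [(4, 37), (9, 39), (14, 46), (19, 10), (30, 11)])
Read results in order: ['NONE', 'NONE', 'NONE', '50', '55', '59', '37', '35', 'NONE', 'NONE', '8']
NONE count = 5

Answer: 5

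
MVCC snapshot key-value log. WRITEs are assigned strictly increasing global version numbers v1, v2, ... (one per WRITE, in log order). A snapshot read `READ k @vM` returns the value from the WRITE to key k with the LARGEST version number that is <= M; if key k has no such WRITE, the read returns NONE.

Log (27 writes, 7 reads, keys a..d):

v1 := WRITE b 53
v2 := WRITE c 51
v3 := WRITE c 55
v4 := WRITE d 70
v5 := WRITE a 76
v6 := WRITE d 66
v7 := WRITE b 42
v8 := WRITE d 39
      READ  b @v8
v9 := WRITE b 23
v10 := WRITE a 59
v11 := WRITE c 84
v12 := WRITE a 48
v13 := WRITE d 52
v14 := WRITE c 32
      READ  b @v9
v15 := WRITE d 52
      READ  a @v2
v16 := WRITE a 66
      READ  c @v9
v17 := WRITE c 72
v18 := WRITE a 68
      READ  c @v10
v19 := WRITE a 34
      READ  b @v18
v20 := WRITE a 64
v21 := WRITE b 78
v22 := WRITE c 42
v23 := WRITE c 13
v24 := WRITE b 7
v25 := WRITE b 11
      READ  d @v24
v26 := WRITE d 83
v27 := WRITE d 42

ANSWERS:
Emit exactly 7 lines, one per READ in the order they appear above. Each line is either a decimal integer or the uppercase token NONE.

v1: WRITE b=53  (b history now [(1, 53)])
v2: WRITE c=51  (c history now [(2, 51)])
v3: WRITE c=55  (c history now [(2, 51), (3, 55)])
v4: WRITE d=70  (d history now [(4, 70)])
v5: WRITE a=76  (a history now [(5, 76)])
v6: WRITE d=66  (d history now [(4, 70), (6, 66)])
v7: WRITE b=42  (b history now [(1, 53), (7, 42)])
v8: WRITE d=39  (d history now [(4, 70), (6, 66), (8, 39)])
READ b @v8: history=[(1, 53), (7, 42)] -> pick v7 -> 42
v9: WRITE b=23  (b history now [(1, 53), (7, 42), (9, 23)])
v10: WRITE a=59  (a history now [(5, 76), (10, 59)])
v11: WRITE c=84  (c history now [(2, 51), (3, 55), (11, 84)])
v12: WRITE a=48  (a history now [(5, 76), (10, 59), (12, 48)])
v13: WRITE d=52  (d history now [(4, 70), (6, 66), (8, 39), (13, 52)])
v14: WRITE c=32  (c history now [(2, 51), (3, 55), (11, 84), (14, 32)])
READ b @v9: history=[(1, 53), (7, 42), (9, 23)] -> pick v9 -> 23
v15: WRITE d=52  (d history now [(4, 70), (6, 66), (8, 39), (13, 52), (15, 52)])
READ a @v2: history=[(5, 76), (10, 59), (12, 48)] -> no version <= 2 -> NONE
v16: WRITE a=66  (a history now [(5, 76), (10, 59), (12, 48), (16, 66)])
READ c @v9: history=[(2, 51), (3, 55), (11, 84), (14, 32)] -> pick v3 -> 55
v17: WRITE c=72  (c history now [(2, 51), (3, 55), (11, 84), (14, 32), (17, 72)])
v18: WRITE a=68  (a history now [(5, 76), (10, 59), (12, 48), (16, 66), (18, 68)])
READ c @v10: history=[(2, 51), (3, 55), (11, 84), (14, 32), (17, 72)] -> pick v3 -> 55
v19: WRITE a=34  (a history now [(5, 76), (10, 59), (12, 48), (16, 66), (18, 68), (19, 34)])
READ b @v18: history=[(1, 53), (7, 42), (9, 23)] -> pick v9 -> 23
v20: WRITE a=64  (a history now [(5, 76), (10, 59), (12, 48), (16, 66), (18, 68), (19, 34), (20, 64)])
v21: WRITE b=78  (b history now [(1, 53), (7, 42), (9, 23), (21, 78)])
v22: WRITE c=42  (c history now [(2, 51), (3, 55), (11, 84), (14, 32), (17, 72), (22, 42)])
v23: WRITE c=13  (c history now [(2, 51), (3, 55), (11, 84), (14, 32), (17, 72), (22, 42), (23, 13)])
v24: WRITE b=7  (b history now [(1, 53), (7, 42), (9, 23), (21, 78), (24, 7)])
v25: WRITE b=11  (b history now [(1, 53), (7, 42), (9, 23), (21, 78), (24, 7), (25, 11)])
READ d @v24: history=[(4, 70), (6, 66), (8, 39), (13, 52), (15, 52)] -> pick v15 -> 52
v26: WRITE d=83  (d history now [(4, 70), (6, 66), (8, 39), (13, 52), (15, 52), (26, 83)])
v27: WRITE d=42  (d history now [(4, 70), (6, 66), (8, 39), (13, 52), (15, 52), (26, 83), (27, 42)])

Answer: 42
23
NONE
55
55
23
52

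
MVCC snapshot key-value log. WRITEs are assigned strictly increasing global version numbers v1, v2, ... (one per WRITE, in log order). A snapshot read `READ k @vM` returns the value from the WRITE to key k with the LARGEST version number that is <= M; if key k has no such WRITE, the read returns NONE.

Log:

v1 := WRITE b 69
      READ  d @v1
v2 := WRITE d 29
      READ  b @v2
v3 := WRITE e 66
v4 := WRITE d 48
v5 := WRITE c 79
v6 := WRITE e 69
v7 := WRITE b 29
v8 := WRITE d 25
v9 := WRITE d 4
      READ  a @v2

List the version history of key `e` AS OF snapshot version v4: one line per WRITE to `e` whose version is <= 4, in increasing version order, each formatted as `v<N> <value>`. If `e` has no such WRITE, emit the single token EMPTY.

Scan writes for key=e with version <= 4:
  v1 WRITE b 69 -> skip
  v2 WRITE d 29 -> skip
  v3 WRITE e 66 -> keep
  v4 WRITE d 48 -> skip
  v5 WRITE c 79 -> skip
  v6 WRITE e 69 -> drop (> snap)
  v7 WRITE b 29 -> skip
  v8 WRITE d 25 -> skip
  v9 WRITE d 4 -> skip
Collected: [(3, 66)]

Answer: v3 66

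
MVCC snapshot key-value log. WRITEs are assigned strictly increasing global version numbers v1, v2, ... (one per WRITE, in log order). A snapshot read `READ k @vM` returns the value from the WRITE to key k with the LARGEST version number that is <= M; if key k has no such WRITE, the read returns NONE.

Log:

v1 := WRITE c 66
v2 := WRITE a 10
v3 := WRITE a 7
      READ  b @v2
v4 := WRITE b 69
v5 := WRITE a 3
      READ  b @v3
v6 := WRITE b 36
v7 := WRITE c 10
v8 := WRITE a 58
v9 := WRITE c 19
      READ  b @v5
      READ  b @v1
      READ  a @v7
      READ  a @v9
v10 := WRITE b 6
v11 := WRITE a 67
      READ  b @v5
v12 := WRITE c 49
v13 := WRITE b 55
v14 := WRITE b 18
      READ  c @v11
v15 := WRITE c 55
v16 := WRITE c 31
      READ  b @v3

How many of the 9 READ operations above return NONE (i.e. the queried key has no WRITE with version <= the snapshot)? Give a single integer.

Answer: 4

Derivation:
v1: WRITE c=66  (c history now [(1, 66)])
v2: WRITE a=10  (a history now [(2, 10)])
v3: WRITE a=7  (a history now [(2, 10), (3, 7)])
READ b @v2: history=[] -> no version <= 2 -> NONE
v4: WRITE b=69  (b history now [(4, 69)])
v5: WRITE a=3  (a history now [(2, 10), (3, 7), (5, 3)])
READ b @v3: history=[(4, 69)] -> no version <= 3 -> NONE
v6: WRITE b=36  (b history now [(4, 69), (6, 36)])
v7: WRITE c=10  (c history now [(1, 66), (7, 10)])
v8: WRITE a=58  (a history now [(2, 10), (3, 7), (5, 3), (8, 58)])
v9: WRITE c=19  (c history now [(1, 66), (7, 10), (9, 19)])
READ b @v5: history=[(4, 69), (6, 36)] -> pick v4 -> 69
READ b @v1: history=[(4, 69), (6, 36)] -> no version <= 1 -> NONE
READ a @v7: history=[(2, 10), (3, 7), (5, 3), (8, 58)] -> pick v5 -> 3
READ a @v9: history=[(2, 10), (3, 7), (5, 3), (8, 58)] -> pick v8 -> 58
v10: WRITE b=6  (b history now [(4, 69), (6, 36), (10, 6)])
v11: WRITE a=67  (a history now [(2, 10), (3, 7), (5, 3), (8, 58), (11, 67)])
READ b @v5: history=[(4, 69), (6, 36), (10, 6)] -> pick v4 -> 69
v12: WRITE c=49  (c history now [(1, 66), (7, 10), (9, 19), (12, 49)])
v13: WRITE b=55  (b history now [(4, 69), (6, 36), (10, 6), (13, 55)])
v14: WRITE b=18  (b history now [(4, 69), (6, 36), (10, 6), (13, 55), (14, 18)])
READ c @v11: history=[(1, 66), (7, 10), (9, 19), (12, 49)] -> pick v9 -> 19
v15: WRITE c=55  (c history now [(1, 66), (7, 10), (9, 19), (12, 49), (15, 55)])
v16: WRITE c=31  (c history now [(1, 66), (7, 10), (9, 19), (12, 49), (15, 55), (16, 31)])
READ b @v3: history=[(4, 69), (6, 36), (10, 6), (13, 55), (14, 18)] -> no version <= 3 -> NONE
Read results in order: ['NONE', 'NONE', '69', 'NONE', '3', '58', '69', '19', 'NONE']
NONE count = 4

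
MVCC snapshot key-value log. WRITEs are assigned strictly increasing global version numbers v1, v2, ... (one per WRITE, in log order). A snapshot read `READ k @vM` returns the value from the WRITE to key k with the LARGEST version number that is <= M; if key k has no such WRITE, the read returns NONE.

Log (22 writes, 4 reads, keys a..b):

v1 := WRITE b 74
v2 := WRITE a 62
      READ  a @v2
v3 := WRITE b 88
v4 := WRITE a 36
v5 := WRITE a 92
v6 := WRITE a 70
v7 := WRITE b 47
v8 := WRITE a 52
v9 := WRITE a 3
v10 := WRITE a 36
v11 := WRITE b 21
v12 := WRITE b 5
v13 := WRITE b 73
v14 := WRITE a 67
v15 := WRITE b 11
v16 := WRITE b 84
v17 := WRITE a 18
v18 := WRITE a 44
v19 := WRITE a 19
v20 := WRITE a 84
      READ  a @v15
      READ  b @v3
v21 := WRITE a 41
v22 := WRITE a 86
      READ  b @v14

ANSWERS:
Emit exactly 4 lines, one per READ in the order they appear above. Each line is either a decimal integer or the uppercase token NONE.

Answer: 62
67
88
73

Derivation:
v1: WRITE b=74  (b history now [(1, 74)])
v2: WRITE a=62  (a history now [(2, 62)])
READ a @v2: history=[(2, 62)] -> pick v2 -> 62
v3: WRITE b=88  (b history now [(1, 74), (3, 88)])
v4: WRITE a=36  (a history now [(2, 62), (4, 36)])
v5: WRITE a=92  (a history now [(2, 62), (4, 36), (5, 92)])
v6: WRITE a=70  (a history now [(2, 62), (4, 36), (5, 92), (6, 70)])
v7: WRITE b=47  (b history now [(1, 74), (3, 88), (7, 47)])
v8: WRITE a=52  (a history now [(2, 62), (4, 36), (5, 92), (6, 70), (8, 52)])
v9: WRITE a=3  (a history now [(2, 62), (4, 36), (5, 92), (6, 70), (8, 52), (9, 3)])
v10: WRITE a=36  (a history now [(2, 62), (4, 36), (5, 92), (6, 70), (8, 52), (9, 3), (10, 36)])
v11: WRITE b=21  (b history now [(1, 74), (3, 88), (7, 47), (11, 21)])
v12: WRITE b=5  (b history now [(1, 74), (3, 88), (7, 47), (11, 21), (12, 5)])
v13: WRITE b=73  (b history now [(1, 74), (3, 88), (7, 47), (11, 21), (12, 5), (13, 73)])
v14: WRITE a=67  (a history now [(2, 62), (4, 36), (5, 92), (6, 70), (8, 52), (9, 3), (10, 36), (14, 67)])
v15: WRITE b=11  (b history now [(1, 74), (3, 88), (7, 47), (11, 21), (12, 5), (13, 73), (15, 11)])
v16: WRITE b=84  (b history now [(1, 74), (3, 88), (7, 47), (11, 21), (12, 5), (13, 73), (15, 11), (16, 84)])
v17: WRITE a=18  (a history now [(2, 62), (4, 36), (5, 92), (6, 70), (8, 52), (9, 3), (10, 36), (14, 67), (17, 18)])
v18: WRITE a=44  (a history now [(2, 62), (4, 36), (5, 92), (6, 70), (8, 52), (9, 3), (10, 36), (14, 67), (17, 18), (18, 44)])
v19: WRITE a=19  (a history now [(2, 62), (4, 36), (5, 92), (6, 70), (8, 52), (9, 3), (10, 36), (14, 67), (17, 18), (18, 44), (19, 19)])
v20: WRITE a=84  (a history now [(2, 62), (4, 36), (5, 92), (6, 70), (8, 52), (9, 3), (10, 36), (14, 67), (17, 18), (18, 44), (19, 19), (20, 84)])
READ a @v15: history=[(2, 62), (4, 36), (5, 92), (6, 70), (8, 52), (9, 3), (10, 36), (14, 67), (17, 18), (18, 44), (19, 19), (20, 84)] -> pick v14 -> 67
READ b @v3: history=[(1, 74), (3, 88), (7, 47), (11, 21), (12, 5), (13, 73), (15, 11), (16, 84)] -> pick v3 -> 88
v21: WRITE a=41  (a history now [(2, 62), (4, 36), (5, 92), (6, 70), (8, 52), (9, 3), (10, 36), (14, 67), (17, 18), (18, 44), (19, 19), (20, 84), (21, 41)])
v22: WRITE a=86  (a history now [(2, 62), (4, 36), (5, 92), (6, 70), (8, 52), (9, 3), (10, 36), (14, 67), (17, 18), (18, 44), (19, 19), (20, 84), (21, 41), (22, 86)])
READ b @v14: history=[(1, 74), (3, 88), (7, 47), (11, 21), (12, 5), (13, 73), (15, 11), (16, 84)] -> pick v13 -> 73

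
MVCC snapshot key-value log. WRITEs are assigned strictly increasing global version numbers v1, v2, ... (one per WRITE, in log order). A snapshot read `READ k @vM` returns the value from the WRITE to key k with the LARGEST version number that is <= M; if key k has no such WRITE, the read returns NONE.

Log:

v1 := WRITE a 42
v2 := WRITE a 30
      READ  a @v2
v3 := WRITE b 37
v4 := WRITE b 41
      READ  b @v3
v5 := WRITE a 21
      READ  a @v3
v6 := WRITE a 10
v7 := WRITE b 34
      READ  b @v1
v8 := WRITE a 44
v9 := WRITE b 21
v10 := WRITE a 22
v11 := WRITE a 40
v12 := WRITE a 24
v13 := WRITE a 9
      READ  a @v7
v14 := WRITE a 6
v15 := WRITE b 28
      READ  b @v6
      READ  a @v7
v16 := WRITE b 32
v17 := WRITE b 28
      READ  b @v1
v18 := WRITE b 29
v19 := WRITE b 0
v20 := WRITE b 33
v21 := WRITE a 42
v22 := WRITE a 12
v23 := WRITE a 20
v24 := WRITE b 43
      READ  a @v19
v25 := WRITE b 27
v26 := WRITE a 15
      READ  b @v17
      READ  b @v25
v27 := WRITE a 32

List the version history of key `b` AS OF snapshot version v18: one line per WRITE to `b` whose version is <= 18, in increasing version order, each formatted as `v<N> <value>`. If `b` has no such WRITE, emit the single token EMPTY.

Answer: v3 37
v4 41
v7 34
v9 21
v15 28
v16 32
v17 28
v18 29

Derivation:
Scan writes for key=b with version <= 18:
  v1 WRITE a 42 -> skip
  v2 WRITE a 30 -> skip
  v3 WRITE b 37 -> keep
  v4 WRITE b 41 -> keep
  v5 WRITE a 21 -> skip
  v6 WRITE a 10 -> skip
  v7 WRITE b 34 -> keep
  v8 WRITE a 44 -> skip
  v9 WRITE b 21 -> keep
  v10 WRITE a 22 -> skip
  v11 WRITE a 40 -> skip
  v12 WRITE a 24 -> skip
  v13 WRITE a 9 -> skip
  v14 WRITE a 6 -> skip
  v15 WRITE b 28 -> keep
  v16 WRITE b 32 -> keep
  v17 WRITE b 28 -> keep
  v18 WRITE b 29 -> keep
  v19 WRITE b 0 -> drop (> snap)
  v20 WRITE b 33 -> drop (> snap)
  v21 WRITE a 42 -> skip
  v22 WRITE a 12 -> skip
  v23 WRITE a 20 -> skip
  v24 WRITE b 43 -> drop (> snap)
  v25 WRITE b 27 -> drop (> snap)
  v26 WRITE a 15 -> skip
  v27 WRITE a 32 -> skip
Collected: [(3, 37), (4, 41), (7, 34), (9, 21), (15, 28), (16, 32), (17, 28), (18, 29)]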